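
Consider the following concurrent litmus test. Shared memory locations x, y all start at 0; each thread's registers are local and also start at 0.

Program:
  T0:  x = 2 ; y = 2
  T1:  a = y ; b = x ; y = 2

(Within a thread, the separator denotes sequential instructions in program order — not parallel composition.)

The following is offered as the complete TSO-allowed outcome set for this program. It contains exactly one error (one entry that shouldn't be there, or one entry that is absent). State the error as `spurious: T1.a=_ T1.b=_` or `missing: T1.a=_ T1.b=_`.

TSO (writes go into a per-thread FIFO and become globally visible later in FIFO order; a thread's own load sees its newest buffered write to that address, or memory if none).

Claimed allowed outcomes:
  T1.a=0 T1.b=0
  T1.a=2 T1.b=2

missing: T1.a=0 T1.b=2

outcome vector order: (T1.a,T1.b)
under TSO → 00 02 22
TSO∖claimed = {02}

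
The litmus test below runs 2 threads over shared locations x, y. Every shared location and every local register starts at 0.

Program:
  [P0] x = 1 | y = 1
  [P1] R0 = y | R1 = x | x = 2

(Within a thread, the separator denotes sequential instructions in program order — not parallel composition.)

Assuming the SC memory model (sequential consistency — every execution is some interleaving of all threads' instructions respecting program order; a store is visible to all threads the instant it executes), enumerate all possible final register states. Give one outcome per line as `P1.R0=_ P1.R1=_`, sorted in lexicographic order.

P1.R0=0 P1.R1=0
P1.R0=0 P1.R1=1
P1.R0=1 P1.R1=1

outcome vector order: (P1.R0,P1.R1)
|SC outcomes| = 3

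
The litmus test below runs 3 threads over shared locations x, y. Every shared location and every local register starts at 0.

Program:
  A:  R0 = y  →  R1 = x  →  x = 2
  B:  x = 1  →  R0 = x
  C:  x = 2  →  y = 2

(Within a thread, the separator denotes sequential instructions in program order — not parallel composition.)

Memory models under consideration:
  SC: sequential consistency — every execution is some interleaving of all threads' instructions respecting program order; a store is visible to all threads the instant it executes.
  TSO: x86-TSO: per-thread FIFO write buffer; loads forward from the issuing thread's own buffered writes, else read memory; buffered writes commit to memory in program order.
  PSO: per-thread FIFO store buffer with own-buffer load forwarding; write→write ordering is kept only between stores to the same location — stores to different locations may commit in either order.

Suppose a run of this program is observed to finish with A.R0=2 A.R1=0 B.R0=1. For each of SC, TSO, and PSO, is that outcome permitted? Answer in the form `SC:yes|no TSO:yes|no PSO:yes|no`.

SC:no TSO:no PSO:yes

outcome vector order: (A.R0,A.R1,B.R0)
SC: 10 outcomes — {(0,0,1), (0,0,2), (0,1,1), (0,1,2), (0,2,1), (0,2,2), (2,1,1), (2,1,2), (2,2,1), (2,2,2)}
TSO: 10 outcomes — {(0,0,1), (0,0,2), (0,1,1), (0,1,2), (0,2,1), (0,2,2), (2,1,1), (2,1,2), (2,2,1), (2,2,2)}
PSO: 12 outcomes — {(0,0,1), (0,0,2), (0,1,1), (0,1,2), (0,2,1), (0,2,2), (2,0,1), (2,0,2), (2,1,1), (2,1,2), (2,2,1), (2,2,2)}
target (2,0,1) ∈ {PSO}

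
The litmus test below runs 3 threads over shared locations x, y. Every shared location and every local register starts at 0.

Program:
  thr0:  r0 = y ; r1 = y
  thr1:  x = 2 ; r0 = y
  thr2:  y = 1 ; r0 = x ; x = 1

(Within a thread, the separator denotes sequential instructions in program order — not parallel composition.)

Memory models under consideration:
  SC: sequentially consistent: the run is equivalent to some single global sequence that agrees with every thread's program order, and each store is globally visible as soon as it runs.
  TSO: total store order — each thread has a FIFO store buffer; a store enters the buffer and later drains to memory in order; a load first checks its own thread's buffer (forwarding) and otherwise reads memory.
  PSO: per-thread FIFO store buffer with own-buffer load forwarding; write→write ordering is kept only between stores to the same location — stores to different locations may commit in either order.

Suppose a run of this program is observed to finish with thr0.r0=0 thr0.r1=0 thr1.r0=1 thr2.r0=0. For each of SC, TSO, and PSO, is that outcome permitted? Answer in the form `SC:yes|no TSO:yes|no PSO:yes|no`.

SC:yes TSO:yes PSO:yes

outcome vector order: (thr0.r0,thr0.r1,thr1.r0,thr2.r0)
SC (9): 0/0/0/2 0/0/1/0 0/0/1/2 0/1/0/2 0/1/1/0 0/1/1/2 1/1/0/2 1/1/1/0 1/1/1/2
TSO (12): 0/0/0/0 0/0/0/2 0/0/1/0 0/0/1/2 0/1/0/0 0/1/0/2 0/1/1/0 0/1/1/2 1/1/0/0 1/1/0/2 1/1/1/0 1/1/1/2
PSO (12): 0/0/0/0 0/0/0/2 0/0/1/0 0/0/1/2 0/1/0/0 0/1/0/2 0/1/1/0 0/1/1/2 1/1/0/0 1/1/0/2 1/1/1/0 1/1/1/2
target 0/0/1/0 ∈ {SC,TSO,PSO}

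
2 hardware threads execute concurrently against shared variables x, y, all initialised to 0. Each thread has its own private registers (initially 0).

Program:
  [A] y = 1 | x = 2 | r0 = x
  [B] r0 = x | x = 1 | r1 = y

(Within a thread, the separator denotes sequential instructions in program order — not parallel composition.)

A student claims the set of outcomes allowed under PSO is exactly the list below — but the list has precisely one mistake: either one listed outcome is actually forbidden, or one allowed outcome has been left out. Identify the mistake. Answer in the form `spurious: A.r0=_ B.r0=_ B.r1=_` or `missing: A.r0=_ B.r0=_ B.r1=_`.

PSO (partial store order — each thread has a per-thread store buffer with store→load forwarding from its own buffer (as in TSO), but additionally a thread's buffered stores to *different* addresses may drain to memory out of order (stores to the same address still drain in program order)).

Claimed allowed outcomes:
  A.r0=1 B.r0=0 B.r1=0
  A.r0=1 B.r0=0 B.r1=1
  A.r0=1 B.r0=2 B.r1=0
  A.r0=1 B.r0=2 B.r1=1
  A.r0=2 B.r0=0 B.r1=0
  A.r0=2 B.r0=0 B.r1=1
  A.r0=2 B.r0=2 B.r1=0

outcome vector order: (A.r0,B.r0,B.r1)
under PSO → <1 0 0>, <1 0 1>, <1 2 0>, <1 2 1>, <2 0 0>, <2 0 1>, <2 2 0>, <2 2 1>
PSO∖claimed = {<2 2 1>}

missing: A.r0=2 B.r0=2 B.r1=1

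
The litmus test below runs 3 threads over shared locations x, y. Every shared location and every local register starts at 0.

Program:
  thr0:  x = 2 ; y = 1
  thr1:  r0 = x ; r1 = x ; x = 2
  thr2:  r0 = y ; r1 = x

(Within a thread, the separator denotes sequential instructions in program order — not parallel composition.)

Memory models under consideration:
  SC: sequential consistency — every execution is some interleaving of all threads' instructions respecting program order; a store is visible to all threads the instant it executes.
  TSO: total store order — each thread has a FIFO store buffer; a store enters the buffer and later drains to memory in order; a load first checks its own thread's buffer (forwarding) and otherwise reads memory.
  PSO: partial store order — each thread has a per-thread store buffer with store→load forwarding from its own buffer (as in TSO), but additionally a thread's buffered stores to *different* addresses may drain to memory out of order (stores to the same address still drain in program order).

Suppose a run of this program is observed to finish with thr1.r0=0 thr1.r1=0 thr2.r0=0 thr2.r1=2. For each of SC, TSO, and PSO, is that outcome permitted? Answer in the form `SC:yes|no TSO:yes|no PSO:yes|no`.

SC:yes TSO:yes PSO:yes

outcome vector order: (thr1.r0,thr1.r1,thr2.r0,thr2.r1)
[SC] allowed = {0000; 0002; 0012; 0200; 0202; 0212; 2200; 2202; 2212}
[TSO] allowed = {0000; 0002; 0012; 0200; 0202; 0212; 2200; 2202; 2212}
[PSO] allowed = {0000; 0002; 0010; 0012; 0200; 0202; 0210; 0212; 2200; 2202; 2210; 2212}
target 0002 ∈ {SC,TSO,PSO}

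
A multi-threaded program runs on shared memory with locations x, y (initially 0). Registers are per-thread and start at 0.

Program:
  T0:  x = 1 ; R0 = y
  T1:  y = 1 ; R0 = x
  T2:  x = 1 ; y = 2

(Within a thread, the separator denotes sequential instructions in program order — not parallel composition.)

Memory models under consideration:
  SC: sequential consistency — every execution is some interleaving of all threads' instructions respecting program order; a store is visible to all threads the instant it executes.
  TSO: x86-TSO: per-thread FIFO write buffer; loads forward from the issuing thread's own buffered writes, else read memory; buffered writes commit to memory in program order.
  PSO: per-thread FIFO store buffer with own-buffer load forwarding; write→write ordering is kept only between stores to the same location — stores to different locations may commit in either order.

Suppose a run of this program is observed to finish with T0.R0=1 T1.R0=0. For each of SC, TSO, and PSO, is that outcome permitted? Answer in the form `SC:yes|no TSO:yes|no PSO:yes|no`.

SC:yes TSO:yes PSO:yes

outcome vector order: (T0.R0,T1.R0)
SC (5): (0,1), (1,0), (1,1), (2,0), (2,1)
TSO (6): (0,0), (0,1), (1,0), (1,1), (2,0), (2,1)
PSO (6): (0,0), (0,1), (1,0), (1,1), (2,0), (2,1)
target (1,0) ∈ {SC,TSO,PSO}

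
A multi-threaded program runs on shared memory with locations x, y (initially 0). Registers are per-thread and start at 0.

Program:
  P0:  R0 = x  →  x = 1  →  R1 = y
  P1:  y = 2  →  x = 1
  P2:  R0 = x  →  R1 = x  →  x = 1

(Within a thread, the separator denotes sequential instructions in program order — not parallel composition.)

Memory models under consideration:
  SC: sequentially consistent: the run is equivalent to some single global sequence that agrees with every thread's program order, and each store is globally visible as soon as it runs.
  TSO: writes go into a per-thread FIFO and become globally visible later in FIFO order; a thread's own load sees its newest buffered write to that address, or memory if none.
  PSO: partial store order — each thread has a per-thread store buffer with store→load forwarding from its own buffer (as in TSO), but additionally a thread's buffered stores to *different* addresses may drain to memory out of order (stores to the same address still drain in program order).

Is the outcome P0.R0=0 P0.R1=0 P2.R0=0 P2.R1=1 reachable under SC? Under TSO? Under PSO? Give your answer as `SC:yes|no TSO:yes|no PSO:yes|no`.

outcome vector order: (P0.R0,P0.R1,P2.R0,P2.R1)
[SC] allowed = {<0 0 0 0> <0 0 0 1> <0 0 1 1> <0 2 0 0> <0 2 0 1> <0 2 1 1> <1 0 0 0> <1 2 0 0> <1 2 0 1> <1 2 1 1>}
[TSO] allowed = {<0 0 0 0> <0 0 0 1> <0 0 1 1> <0 2 0 0> <0 2 0 1> <0 2 1 1> <1 0 0 0> <1 2 0 0> <1 2 0 1> <1 2 1 1>}
[PSO] allowed = {<0 0 0 0> <0 0 0 1> <0 0 1 1> <0 2 0 0> <0 2 0 1> <0 2 1 1> <1 0 0 0> <1 0 0 1> <1 0 1 1> <1 2 0 0> <1 2 0 1> <1 2 1 1>}
target <0 0 0 1> ∈ {SC,TSO,PSO}

SC:yes TSO:yes PSO:yes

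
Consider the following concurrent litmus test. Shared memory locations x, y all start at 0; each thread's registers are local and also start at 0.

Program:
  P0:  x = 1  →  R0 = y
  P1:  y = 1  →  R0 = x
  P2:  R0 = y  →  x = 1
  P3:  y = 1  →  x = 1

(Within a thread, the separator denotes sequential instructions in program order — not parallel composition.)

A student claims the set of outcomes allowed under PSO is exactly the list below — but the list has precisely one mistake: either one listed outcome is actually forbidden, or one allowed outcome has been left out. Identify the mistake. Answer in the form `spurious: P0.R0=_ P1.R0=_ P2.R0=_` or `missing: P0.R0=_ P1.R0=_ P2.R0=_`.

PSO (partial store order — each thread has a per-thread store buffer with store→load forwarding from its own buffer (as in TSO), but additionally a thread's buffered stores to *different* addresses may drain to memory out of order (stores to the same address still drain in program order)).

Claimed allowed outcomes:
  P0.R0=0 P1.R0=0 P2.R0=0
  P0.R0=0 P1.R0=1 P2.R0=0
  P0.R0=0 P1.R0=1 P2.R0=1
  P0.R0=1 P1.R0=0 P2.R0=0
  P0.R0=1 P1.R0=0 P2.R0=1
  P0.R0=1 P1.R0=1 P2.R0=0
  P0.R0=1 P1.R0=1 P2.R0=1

outcome vector order: (P0.R0,P1.R0,P2.R0)
[PSO] allowed = {000; 001; 010; 011; 100; 101; 110; 111}
PSO∖claimed = {001}

missing: P0.R0=0 P1.R0=0 P2.R0=1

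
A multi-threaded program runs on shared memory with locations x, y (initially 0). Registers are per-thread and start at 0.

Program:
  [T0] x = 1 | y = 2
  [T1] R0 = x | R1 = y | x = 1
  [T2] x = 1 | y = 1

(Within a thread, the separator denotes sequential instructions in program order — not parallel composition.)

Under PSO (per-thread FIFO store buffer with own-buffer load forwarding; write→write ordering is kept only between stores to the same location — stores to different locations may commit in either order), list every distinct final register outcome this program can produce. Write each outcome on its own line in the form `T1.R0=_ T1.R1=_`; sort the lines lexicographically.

outcome vector order: (T1.R0,T1.R1)
|PSO outcomes| = 6

T1.R0=0 T1.R1=0
T1.R0=0 T1.R1=1
T1.R0=0 T1.R1=2
T1.R0=1 T1.R1=0
T1.R0=1 T1.R1=1
T1.R0=1 T1.R1=2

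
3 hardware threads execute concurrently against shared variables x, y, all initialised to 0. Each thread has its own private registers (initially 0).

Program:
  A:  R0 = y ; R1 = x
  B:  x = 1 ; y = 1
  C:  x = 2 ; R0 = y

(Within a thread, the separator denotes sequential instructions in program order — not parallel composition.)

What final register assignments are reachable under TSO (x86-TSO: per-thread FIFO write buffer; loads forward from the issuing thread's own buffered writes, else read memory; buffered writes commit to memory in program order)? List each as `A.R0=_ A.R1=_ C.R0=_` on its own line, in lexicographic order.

outcome vector order: (A.R0,A.R1,C.R0)
|TSO outcomes| = 10

A.R0=0 A.R1=0 C.R0=0
A.R0=0 A.R1=0 C.R0=1
A.R0=0 A.R1=1 C.R0=0
A.R0=0 A.R1=1 C.R0=1
A.R0=0 A.R1=2 C.R0=0
A.R0=0 A.R1=2 C.R0=1
A.R0=1 A.R1=1 C.R0=0
A.R0=1 A.R1=1 C.R0=1
A.R0=1 A.R1=2 C.R0=0
A.R0=1 A.R1=2 C.R0=1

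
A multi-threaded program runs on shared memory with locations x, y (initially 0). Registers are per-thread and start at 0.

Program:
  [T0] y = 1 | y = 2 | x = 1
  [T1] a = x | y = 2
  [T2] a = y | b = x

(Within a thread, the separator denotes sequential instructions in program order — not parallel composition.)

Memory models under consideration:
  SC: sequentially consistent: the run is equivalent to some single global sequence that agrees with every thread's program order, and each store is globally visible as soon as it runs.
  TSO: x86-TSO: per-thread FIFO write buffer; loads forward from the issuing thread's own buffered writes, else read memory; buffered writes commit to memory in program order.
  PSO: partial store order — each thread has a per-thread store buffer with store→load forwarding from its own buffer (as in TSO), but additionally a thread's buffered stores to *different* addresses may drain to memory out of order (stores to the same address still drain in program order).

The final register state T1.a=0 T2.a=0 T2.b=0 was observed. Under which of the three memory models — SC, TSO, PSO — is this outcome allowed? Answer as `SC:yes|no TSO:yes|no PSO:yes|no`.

SC:yes TSO:yes PSO:yes

outcome vector order: (T1.a,T2.a,T2.b)
[SC] allowed = {<0 0 0>; <0 0 1>; <0 1 0>; <0 1 1>; <0 2 0>; <0 2 1>; <1 0 0>; <1 0 1>; <1 1 0>; <1 1 1>; <1 2 0>; <1 2 1>}
[TSO] allowed = {<0 0 0>; <0 0 1>; <0 1 0>; <0 1 1>; <0 2 0>; <0 2 1>; <1 0 0>; <1 0 1>; <1 1 0>; <1 1 1>; <1 2 0>; <1 2 1>}
[PSO] allowed = {<0 0 0>; <0 0 1>; <0 1 0>; <0 1 1>; <0 2 0>; <0 2 1>; <1 0 0>; <1 0 1>; <1 1 0>; <1 1 1>; <1 2 0>; <1 2 1>}
target <0 0 0> ∈ {SC,TSO,PSO}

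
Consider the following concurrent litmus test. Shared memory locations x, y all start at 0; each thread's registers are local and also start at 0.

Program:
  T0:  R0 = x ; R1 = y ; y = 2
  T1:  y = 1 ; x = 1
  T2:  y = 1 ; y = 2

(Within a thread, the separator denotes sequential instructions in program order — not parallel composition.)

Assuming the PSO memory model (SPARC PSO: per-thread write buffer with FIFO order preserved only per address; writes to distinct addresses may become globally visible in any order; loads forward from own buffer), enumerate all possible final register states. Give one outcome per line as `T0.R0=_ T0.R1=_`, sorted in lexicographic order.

outcome vector order: (T0.R0,T0.R1)
|PSO outcomes| = 6

T0.R0=0 T0.R1=0
T0.R0=0 T0.R1=1
T0.R0=0 T0.R1=2
T0.R0=1 T0.R1=0
T0.R0=1 T0.R1=1
T0.R0=1 T0.R1=2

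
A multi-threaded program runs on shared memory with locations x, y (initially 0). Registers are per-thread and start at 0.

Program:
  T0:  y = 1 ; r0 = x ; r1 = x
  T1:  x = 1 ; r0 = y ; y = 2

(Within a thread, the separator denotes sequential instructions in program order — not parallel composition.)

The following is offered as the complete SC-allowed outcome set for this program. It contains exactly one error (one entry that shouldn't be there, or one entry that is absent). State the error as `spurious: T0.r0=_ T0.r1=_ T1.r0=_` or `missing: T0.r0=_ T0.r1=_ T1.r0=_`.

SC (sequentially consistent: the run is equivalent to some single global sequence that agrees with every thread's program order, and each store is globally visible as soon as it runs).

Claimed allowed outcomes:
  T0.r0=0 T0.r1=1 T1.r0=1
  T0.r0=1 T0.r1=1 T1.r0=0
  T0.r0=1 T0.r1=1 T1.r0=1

missing: T0.r0=0 T0.r1=0 T1.r0=1

outcome vector order: (T0.r0,T0.r1,T1.r0)
[SC] allowed = {<0 0 1>, <0 1 1>, <1 1 0>, <1 1 1>}
SC∖claimed = {<0 0 1>}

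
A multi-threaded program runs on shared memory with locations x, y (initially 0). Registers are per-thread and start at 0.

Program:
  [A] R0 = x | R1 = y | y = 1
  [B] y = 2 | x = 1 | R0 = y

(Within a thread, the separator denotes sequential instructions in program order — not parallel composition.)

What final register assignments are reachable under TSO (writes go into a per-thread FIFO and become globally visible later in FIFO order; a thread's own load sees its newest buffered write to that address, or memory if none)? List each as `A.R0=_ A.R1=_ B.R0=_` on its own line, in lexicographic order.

A.R0=0 A.R1=0 B.R0=1
A.R0=0 A.R1=0 B.R0=2
A.R0=0 A.R1=2 B.R0=1
A.R0=0 A.R1=2 B.R0=2
A.R0=1 A.R1=2 B.R0=1
A.R0=1 A.R1=2 B.R0=2

outcome vector order: (A.R0,A.R1,B.R0)
|TSO outcomes| = 6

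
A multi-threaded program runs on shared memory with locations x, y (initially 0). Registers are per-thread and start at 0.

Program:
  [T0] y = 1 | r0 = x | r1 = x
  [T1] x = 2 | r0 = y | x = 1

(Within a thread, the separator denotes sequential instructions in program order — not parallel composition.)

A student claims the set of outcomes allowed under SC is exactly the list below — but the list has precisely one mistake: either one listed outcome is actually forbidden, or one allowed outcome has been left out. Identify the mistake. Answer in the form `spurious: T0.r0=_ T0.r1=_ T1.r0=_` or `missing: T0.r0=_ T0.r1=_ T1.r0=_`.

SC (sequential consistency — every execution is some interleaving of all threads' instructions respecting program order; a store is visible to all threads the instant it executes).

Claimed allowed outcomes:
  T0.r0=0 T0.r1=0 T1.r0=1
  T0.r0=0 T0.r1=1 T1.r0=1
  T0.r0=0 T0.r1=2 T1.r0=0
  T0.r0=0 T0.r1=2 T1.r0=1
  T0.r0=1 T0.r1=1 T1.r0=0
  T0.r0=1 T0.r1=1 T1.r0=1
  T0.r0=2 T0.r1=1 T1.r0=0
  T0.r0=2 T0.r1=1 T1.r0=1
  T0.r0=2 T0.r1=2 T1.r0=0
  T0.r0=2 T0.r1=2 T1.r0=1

outcome vector order: (T0.r0,T0.r1,T1.r0)
[SC] allowed = {001 011 021 110 111 210 211 220 221}
claimed∖SC = {020}

spurious: T0.r0=0 T0.r1=2 T1.r0=0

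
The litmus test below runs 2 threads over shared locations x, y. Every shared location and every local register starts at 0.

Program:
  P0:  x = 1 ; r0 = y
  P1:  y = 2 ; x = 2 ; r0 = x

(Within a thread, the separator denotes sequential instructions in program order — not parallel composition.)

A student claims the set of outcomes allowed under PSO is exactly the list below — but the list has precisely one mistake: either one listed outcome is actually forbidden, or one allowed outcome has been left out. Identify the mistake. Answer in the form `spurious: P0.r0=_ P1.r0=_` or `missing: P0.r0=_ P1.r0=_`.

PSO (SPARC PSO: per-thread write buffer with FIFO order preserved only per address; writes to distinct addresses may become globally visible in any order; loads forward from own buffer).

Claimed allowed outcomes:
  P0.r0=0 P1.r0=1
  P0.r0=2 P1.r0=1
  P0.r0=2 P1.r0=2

outcome vector order: (P0.r0,P1.r0)
PSO (4): 0/1, 0/2, 2/1, 2/2
PSO∖claimed = {0/2}

missing: P0.r0=0 P1.r0=2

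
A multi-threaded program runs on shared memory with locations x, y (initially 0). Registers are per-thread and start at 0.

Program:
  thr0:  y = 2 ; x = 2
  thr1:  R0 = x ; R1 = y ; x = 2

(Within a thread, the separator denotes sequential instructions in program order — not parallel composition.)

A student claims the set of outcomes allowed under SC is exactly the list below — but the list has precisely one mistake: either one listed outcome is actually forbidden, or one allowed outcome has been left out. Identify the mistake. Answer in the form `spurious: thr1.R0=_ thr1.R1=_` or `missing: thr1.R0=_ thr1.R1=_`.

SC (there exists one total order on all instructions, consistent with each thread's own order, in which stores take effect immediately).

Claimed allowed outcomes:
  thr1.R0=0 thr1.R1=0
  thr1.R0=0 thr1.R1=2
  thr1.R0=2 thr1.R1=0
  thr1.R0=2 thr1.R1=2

spurious: thr1.R0=2 thr1.R1=0

outcome vector order: (thr1.R0,thr1.R1)
under SC → (0,0), (0,2), (2,2)
claimed∖SC = {(2,0)}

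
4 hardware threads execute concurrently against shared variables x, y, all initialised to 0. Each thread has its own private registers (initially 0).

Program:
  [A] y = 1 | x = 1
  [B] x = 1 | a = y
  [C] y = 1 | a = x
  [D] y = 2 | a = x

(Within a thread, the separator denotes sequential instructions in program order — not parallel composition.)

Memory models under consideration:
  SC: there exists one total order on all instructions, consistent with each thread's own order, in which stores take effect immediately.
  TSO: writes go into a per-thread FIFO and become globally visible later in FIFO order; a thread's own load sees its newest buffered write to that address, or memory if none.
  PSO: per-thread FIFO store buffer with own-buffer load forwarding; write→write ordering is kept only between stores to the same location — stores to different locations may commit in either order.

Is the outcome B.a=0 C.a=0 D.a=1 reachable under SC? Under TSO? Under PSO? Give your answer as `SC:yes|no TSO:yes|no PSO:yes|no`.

outcome vector order: (B.a,C.a,D.a)
SC: 9 outcomes — {<0 1 1>; <1 0 0>; <1 0 1>; <1 1 0>; <1 1 1>; <2 0 0>; <2 0 1>; <2 1 0>; <2 1 1>}
TSO: 12 outcomes — {<0 0 0>; <0 0 1>; <0 1 0>; <0 1 1>; <1 0 0>; <1 0 1>; <1 1 0>; <1 1 1>; <2 0 0>; <2 0 1>; <2 1 0>; <2 1 1>}
PSO: 12 outcomes — {<0 0 0>; <0 0 1>; <0 1 0>; <0 1 1>; <1 0 0>; <1 0 1>; <1 1 0>; <1 1 1>; <2 0 0>; <2 0 1>; <2 1 0>; <2 1 1>}
target <0 0 1> ∈ {TSO,PSO}

SC:no TSO:yes PSO:yes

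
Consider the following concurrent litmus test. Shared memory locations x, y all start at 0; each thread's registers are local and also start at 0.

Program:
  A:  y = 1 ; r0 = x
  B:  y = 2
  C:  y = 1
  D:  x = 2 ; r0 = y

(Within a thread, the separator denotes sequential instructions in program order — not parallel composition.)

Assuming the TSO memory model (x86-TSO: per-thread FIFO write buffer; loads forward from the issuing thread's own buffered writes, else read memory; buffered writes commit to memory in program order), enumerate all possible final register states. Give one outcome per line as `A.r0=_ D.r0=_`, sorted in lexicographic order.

A.r0=0 D.r0=0
A.r0=0 D.r0=1
A.r0=0 D.r0=2
A.r0=2 D.r0=0
A.r0=2 D.r0=1
A.r0=2 D.r0=2

outcome vector order: (A.r0,D.r0)
|TSO outcomes| = 6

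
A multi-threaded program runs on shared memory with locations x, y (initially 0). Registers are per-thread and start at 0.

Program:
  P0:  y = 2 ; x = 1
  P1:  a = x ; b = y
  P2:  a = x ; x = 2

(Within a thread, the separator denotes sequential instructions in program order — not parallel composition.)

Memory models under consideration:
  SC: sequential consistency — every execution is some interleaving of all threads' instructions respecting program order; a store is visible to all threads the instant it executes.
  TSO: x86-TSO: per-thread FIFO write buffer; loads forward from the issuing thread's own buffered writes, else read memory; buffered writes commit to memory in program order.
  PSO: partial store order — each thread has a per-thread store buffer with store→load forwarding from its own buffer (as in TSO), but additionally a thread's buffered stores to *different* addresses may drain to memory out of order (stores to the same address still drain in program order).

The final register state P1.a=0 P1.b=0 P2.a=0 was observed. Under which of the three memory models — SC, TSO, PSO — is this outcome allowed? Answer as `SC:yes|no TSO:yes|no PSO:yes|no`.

outcome vector order: (P1.a,P1.b,P2.a)
SC: 9 outcomes — {<0 0 0>, <0 0 1>, <0 2 0>, <0 2 1>, <1 2 0>, <1 2 1>, <2 0 0>, <2 2 0>, <2 2 1>}
TSO: 9 outcomes — {<0 0 0>, <0 0 1>, <0 2 0>, <0 2 1>, <1 2 0>, <1 2 1>, <2 0 0>, <2 2 0>, <2 2 1>}
PSO: 12 outcomes — {<0 0 0>, <0 0 1>, <0 2 0>, <0 2 1>, <1 0 0>, <1 0 1>, <1 2 0>, <1 2 1>, <2 0 0>, <2 0 1>, <2 2 0>, <2 2 1>}
target <0 0 0> ∈ {SC,TSO,PSO}

SC:yes TSO:yes PSO:yes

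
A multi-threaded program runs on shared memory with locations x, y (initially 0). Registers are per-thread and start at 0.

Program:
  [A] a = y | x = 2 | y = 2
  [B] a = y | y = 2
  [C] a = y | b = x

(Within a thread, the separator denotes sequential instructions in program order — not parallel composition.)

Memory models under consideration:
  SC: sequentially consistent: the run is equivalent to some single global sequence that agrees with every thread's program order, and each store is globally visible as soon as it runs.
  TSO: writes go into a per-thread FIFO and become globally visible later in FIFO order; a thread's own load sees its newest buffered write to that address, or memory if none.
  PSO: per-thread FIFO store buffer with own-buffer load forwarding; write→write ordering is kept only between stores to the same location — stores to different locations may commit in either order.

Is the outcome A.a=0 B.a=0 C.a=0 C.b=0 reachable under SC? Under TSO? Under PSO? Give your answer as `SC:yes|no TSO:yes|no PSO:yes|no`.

SC:yes TSO:yes PSO:yes

outcome vector order: (A.a,B.a,C.a,C.b)
[SC] allowed = {(0,0,0,0), (0,0,0,2), (0,0,2,0), (0,0,2,2), (0,2,0,0), (0,2,0,2), (0,2,2,2), (2,0,0,0), (2,0,0,2), (2,0,2,0), (2,0,2,2)}
[TSO] allowed = {(0,0,0,0), (0,0,0,2), (0,0,2,0), (0,0,2,2), (0,2,0,0), (0,2,0,2), (0,2,2,2), (2,0,0,0), (2,0,0,2), (2,0,2,0), (2,0,2,2)}
[PSO] allowed = {(0,0,0,0), (0,0,0,2), (0,0,2,0), (0,0,2,2), (0,2,0,0), (0,2,0,2), (0,2,2,0), (0,2,2,2), (2,0,0,0), (2,0,0,2), (2,0,2,0), (2,0,2,2)}
target (0,0,0,0) ∈ {SC,TSO,PSO}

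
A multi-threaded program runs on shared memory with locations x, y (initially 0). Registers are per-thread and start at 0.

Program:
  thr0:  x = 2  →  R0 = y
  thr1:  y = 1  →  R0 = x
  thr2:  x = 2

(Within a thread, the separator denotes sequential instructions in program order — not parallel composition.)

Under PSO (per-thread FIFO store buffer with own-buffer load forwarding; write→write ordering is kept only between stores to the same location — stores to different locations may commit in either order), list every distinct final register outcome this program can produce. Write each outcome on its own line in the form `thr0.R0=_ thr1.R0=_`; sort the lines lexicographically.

thr0.R0=0 thr1.R0=0
thr0.R0=0 thr1.R0=2
thr0.R0=1 thr1.R0=0
thr0.R0=1 thr1.R0=2

outcome vector order: (thr0.R0,thr1.R0)
|PSO outcomes| = 4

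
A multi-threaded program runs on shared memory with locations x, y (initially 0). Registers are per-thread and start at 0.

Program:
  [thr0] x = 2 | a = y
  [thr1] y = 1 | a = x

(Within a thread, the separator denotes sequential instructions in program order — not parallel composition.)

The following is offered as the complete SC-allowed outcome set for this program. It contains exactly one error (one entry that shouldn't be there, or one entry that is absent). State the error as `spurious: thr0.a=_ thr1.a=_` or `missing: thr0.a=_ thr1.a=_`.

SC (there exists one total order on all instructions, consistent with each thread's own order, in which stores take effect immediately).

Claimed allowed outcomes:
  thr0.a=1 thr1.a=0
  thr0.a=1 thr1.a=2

missing: thr0.a=0 thr1.a=2

outcome vector order: (thr0.a,thr1.a)
SC: 3 outcomes — {0/2, 1/0, 1/2}
SC∖claimed = {0/2}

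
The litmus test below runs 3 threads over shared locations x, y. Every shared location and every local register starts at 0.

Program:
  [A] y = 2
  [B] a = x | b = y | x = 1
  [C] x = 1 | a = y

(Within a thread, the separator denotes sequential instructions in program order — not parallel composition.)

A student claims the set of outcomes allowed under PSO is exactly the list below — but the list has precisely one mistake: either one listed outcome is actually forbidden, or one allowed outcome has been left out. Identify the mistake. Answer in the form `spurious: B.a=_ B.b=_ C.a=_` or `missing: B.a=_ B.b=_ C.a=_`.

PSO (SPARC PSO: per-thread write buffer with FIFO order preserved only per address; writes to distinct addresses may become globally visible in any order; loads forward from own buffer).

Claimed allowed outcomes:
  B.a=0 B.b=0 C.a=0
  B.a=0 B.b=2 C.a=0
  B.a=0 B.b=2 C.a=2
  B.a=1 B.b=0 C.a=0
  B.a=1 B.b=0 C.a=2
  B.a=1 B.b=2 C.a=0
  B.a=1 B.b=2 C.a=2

missing: B.a=0 B.b=0 C.a=2

outcome vector order: (B.a,B.b,C.a)
PSO (8): 000; 002; 020; 022; 100; 102; 120; 122
PSO∖claimed = {002}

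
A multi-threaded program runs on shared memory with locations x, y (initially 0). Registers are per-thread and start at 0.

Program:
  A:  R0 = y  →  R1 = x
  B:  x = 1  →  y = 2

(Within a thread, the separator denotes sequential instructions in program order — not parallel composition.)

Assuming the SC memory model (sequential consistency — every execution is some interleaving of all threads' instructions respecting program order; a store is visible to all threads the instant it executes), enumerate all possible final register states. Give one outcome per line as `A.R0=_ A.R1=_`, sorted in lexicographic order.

outcome vector order: (A.R0,A.R1)
|SC outcomes| = 3

A.R0=0 A.R1=0
A.R0=0 A.R1=1
A.R0=2 A.R1=1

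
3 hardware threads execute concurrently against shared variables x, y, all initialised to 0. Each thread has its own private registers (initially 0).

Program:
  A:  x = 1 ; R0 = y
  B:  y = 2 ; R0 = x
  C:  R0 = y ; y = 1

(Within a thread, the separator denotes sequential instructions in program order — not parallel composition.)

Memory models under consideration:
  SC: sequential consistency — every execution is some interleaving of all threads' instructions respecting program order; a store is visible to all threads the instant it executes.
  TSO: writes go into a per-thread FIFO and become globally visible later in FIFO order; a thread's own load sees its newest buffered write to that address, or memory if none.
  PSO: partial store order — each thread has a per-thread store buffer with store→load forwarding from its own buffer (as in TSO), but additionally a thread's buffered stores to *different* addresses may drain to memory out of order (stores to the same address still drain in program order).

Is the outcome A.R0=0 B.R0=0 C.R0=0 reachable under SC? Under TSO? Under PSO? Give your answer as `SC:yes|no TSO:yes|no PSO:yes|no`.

outcome vector order: (A.R0,B.R0,C.R0)
SC (10): <0 1 0> <0 1 2> <1 0 0> <1 0 2> <1 1 0> <1 1 2> <2 0 0> <2 0 2> <2 1 0> <2 1 2>
TSO (12): <0 0 0> <0 0 2> <0 1 0> <0 1 2> <1 0 0> <1 0 2> <1 1 0> <1 1 2> <2 0 0> <2 0 2> <2 1 0> <2 1 2>
PSO (12): <0 0 0> <0 0 2> <0 1 0> <0 1 2> <1 0 0> <1 0 2> <1 1 0> <1 1 2> <2 0 0> <2 0 2> <2 1 0> <2 1 2>
target <0 0 0> ∈ {TSO,PSO}

SC:no TSO:yes PSO:yes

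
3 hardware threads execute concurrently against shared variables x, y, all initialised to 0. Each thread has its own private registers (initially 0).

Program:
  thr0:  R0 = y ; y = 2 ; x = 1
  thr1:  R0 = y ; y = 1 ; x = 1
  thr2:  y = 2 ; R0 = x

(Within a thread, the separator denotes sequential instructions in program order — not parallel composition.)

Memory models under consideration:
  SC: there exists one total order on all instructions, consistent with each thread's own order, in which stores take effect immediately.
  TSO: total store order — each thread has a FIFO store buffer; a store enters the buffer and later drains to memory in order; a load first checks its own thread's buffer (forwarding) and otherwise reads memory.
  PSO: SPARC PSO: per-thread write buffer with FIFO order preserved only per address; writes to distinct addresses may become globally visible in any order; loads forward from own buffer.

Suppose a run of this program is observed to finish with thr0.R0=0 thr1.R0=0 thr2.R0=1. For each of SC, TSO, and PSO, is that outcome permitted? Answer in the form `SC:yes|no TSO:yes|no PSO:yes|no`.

outcome vector order: (thr0.R0,thr1.R0,thr2.R0)
[SC] allowed = {(0,0,0), (0,0,1), (0,2,0), (0,2,1), (1,0,0), (1,0,1), (1,2,0), (1,2,1), (2,0,0), (2,0,1), (2,2,0), (2,2,1)}
[TSO] allowed = {(0,0,0), (0,0,1), (0,2,0), (0,2,1), (1,0,0), (1,0,1), (1,2,0), (1,2,1), (2,0,0), (2,0,1), (2,2,0), (2,2,1)}
[PSO] allowed = {(0,0,0), (0,0,1), (0,2,0), (0,2,1), (1,0,0), (1,0,1), (1,2,0), (1,2,1), (2,0,0), (2,0,1), (2,2,0), (2,2,1)}
target (0,0,1) ∈ {SC,TSO,PSO}

SC:yes TSO:yes PSO:yes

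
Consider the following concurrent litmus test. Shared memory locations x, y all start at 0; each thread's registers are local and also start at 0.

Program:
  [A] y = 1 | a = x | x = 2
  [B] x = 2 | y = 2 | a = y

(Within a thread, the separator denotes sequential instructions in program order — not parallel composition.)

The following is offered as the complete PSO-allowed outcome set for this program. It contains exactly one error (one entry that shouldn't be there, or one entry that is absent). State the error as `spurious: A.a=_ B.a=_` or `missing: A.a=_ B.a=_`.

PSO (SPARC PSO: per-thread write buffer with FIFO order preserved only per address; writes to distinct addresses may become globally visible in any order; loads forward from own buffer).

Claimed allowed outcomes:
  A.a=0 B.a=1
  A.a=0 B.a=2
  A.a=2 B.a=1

outcome vector order: (A.a,B.a)
under PSO → (0,1), (0,2), (2,1), (2,2)
PSO∖claimed = {(2,2)}

missing: A.a=2 B.a=2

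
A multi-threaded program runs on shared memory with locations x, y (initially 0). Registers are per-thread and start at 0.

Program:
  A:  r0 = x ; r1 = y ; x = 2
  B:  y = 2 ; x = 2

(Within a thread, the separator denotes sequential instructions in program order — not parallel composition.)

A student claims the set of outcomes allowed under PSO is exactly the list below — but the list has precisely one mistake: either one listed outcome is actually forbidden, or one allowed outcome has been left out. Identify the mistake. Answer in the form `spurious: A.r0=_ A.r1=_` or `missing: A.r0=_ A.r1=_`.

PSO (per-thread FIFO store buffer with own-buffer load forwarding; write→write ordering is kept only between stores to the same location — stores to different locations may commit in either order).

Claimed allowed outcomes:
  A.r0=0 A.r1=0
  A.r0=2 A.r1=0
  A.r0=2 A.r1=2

missing: A.r0=0 A.r1=2

outcome vector order: (A.r0,A.r1)
PSO: 4 outcomes — {(0,0) (0,2) (2,0) (2,2)}
PSO∖claimed = {(0,2)}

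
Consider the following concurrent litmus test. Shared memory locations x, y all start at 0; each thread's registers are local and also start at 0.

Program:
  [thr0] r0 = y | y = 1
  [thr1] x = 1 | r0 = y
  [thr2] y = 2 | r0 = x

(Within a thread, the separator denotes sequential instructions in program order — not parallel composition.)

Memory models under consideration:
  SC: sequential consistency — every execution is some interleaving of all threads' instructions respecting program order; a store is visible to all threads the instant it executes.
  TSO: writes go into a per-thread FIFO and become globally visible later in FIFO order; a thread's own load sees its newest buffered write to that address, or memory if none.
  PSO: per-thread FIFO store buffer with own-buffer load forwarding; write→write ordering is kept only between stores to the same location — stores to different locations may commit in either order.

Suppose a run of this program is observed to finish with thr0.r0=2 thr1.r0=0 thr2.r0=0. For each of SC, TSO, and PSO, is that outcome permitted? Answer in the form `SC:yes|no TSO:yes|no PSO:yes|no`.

outcome vector order: (thr0.r0,thr1.r0,thr2.r0)
[SC] allowed = {(0,0,1), (0,1,0), (0,1,1), (0,2,0), (0,2,1), (2,0,1), (2,1,0), (2,1,1), (2,2,0), (2,2,1)}
[TSO] allowed = {(0,0,0), (0,0,1), (0,1,0), (0,1,1), (0,2,0), (0,2,1), (2,0,0), (2,0,1), (2,1,0), (2,1,1), (2,2,0), (2,2,1)}
[PSO] allowed = {(0,0,0), (0,0,1), (0,1,0), (0,1,1), (0,2,0), (0,2,1), (2,0,0), (2,0,1), (2,1,0), (2,1,1), (2,2,0), (2,2,1)}
target (2,0,0) ∈ {TSO,PSO}

SC:no TSO:yes PSO:yes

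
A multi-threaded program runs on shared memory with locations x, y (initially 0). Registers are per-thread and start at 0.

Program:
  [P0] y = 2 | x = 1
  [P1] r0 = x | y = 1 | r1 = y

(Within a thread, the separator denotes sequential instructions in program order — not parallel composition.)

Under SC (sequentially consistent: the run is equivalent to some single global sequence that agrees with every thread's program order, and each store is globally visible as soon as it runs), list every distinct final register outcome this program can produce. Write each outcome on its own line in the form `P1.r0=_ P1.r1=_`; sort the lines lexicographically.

outcome vector order: (P1.r0,P1.r1)
|SC outcomes| = 3

P1.r0=0 P1.r1=1
P1.r0=0 P1.r1=2
P1.r0=1 P1.r1=1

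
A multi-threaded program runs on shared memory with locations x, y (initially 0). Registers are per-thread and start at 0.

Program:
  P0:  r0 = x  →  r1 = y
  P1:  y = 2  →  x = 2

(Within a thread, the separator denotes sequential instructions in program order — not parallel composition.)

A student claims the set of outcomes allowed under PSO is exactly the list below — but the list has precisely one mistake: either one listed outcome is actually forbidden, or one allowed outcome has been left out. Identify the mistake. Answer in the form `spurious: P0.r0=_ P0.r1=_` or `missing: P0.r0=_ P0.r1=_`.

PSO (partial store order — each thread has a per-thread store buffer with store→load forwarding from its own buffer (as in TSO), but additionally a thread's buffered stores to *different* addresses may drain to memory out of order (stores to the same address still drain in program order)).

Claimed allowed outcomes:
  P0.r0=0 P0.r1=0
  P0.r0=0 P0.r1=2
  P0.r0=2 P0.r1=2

outcome vector order: (P0.r0,P0.r1)
[PSO] allowed = {0/0; 0/2; 2/0; 2/2}
PSO∖claimed = {2/0}

missing: P0.r0=2 P0.r1=0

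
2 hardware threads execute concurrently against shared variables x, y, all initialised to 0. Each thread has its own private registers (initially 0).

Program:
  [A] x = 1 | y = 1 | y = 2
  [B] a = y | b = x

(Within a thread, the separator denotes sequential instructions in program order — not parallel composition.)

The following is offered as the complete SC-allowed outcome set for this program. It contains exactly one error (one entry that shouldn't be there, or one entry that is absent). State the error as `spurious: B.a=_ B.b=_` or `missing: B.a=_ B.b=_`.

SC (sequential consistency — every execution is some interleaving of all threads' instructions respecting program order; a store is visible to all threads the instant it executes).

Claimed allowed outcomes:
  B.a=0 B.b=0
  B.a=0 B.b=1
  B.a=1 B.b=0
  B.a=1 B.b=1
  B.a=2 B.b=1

spurious: B.a=1 B.b=0

outcome vector order: (B.a,B.b)
SC (4): 00 01 11 21
claimed∖SC = {10}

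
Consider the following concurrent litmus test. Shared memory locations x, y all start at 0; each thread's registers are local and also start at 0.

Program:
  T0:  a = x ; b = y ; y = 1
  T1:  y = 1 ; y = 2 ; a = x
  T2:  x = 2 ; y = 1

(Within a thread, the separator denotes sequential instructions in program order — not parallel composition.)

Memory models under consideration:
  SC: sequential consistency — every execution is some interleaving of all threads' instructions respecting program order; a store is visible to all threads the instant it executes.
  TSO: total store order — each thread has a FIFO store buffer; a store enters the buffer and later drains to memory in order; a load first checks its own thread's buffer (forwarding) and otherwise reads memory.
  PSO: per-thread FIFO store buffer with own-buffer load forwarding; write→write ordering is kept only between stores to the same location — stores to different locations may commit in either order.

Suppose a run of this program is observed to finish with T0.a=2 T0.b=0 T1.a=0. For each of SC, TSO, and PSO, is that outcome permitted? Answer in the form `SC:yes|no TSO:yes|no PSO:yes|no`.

outcome vector order: (T0.a,T0.b,T1.a)
SC (11): (0,0,0) (0,0,2) (0,1,0) (0,1,2) (0,2,0) (0,2,2) (2,0,2) (2,1,0) (2,1,2) (2,2,0) (2,2,2)
TSO (12): (0,0,0) (0,0,2) (0,1,0) (0,1,2) (0,2,0) (0,2,2) (2,0,0) (2,0,2) (2,1,0) (2,1,2) (2,2,0) (2,2,2)
PSO (12): (0,0,0) (0,0,2) (0,1,0) (0,1,2) (0,2,0) (0,2,2) (2,0,0) (2,0,2) (2,1,0) (2,1,2) (2,2,0) (2,2,2)
target (2,0,0) ∈ {TSO,PSO}

SC:no TSO:yes PSO:yes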